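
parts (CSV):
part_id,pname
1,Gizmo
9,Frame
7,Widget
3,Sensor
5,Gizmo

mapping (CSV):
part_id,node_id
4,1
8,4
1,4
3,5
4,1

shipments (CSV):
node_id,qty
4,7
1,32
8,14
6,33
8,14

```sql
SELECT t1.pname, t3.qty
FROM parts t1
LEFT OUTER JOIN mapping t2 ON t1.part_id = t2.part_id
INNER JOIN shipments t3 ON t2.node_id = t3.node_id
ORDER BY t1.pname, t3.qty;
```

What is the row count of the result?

Joins associate left-to-right: parts LEFT JOIN mapping on part_id gives 5 intermediate row(s).
Then INNER JOIN `shipments t3` on node_id: keep only rows whose t2.node_id appears in t3.
Result: 1 row(s).

1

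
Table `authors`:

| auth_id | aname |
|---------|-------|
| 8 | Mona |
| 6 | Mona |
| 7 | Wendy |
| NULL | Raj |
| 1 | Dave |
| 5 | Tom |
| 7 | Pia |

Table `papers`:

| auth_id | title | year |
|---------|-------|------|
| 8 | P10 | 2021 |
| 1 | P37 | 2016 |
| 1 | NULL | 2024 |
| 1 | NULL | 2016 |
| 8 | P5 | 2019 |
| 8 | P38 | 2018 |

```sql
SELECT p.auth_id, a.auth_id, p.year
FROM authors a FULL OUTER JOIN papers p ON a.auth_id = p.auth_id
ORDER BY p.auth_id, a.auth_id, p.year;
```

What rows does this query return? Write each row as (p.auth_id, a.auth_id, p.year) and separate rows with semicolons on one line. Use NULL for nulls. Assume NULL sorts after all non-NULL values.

FULL OUTER JOIN keeps every row from both sides; unmatched rows get NULL for the other side's columns.
Matching on a.auth_id = p.auth_id. A NULL in a compared column never satisfies the condition.
- a (auth_id=8) pairs with 3 row(s) of p.
- a (auth_id=6) has no partner → padded with NULL.
- a (auth_id=7) has no partner → padded with NULL.
- a (auth_id=NULL) has no partner → padded with NULL.
- a (auth_id=1) pairs with 3 row(s) of p.
- a (auth_id=5) has no partner → padded with NULL.
- a (auth_id=7) has no partner → padded with NULL.

(1, 1, 2016); (1, 1, 2016); (1, 1, 2024); (8, 8, 2018); (8, 8, 2019); (8, 8, 2021); (NULL, 5, NULL); (NULL, 6, NULL); (NULL, 7, NULL); (NULL, 7, NULL); (NULL, NULL, NULL)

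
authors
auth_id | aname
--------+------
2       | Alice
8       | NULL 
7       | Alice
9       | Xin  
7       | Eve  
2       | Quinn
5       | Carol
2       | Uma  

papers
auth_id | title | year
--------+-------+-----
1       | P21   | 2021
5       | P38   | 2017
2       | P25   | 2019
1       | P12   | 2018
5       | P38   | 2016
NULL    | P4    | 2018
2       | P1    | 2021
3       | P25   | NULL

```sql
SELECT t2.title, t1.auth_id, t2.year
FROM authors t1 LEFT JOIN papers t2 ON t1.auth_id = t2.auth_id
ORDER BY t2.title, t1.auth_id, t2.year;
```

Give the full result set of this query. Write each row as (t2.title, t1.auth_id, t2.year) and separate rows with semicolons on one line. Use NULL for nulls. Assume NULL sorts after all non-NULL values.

(P1, 2, 2021); (P1, 2, 2021); (P1, 2, 2021); (P25, 2, 2019); (P25, 2, 2019); (P25, 2, 2019); (P38, 5, 2016); (P38, 5, 2017); (NULL, 7, NULL); (NULL, 7, NULL); (NULL, 8, NULL); (NULL, 9, NULL)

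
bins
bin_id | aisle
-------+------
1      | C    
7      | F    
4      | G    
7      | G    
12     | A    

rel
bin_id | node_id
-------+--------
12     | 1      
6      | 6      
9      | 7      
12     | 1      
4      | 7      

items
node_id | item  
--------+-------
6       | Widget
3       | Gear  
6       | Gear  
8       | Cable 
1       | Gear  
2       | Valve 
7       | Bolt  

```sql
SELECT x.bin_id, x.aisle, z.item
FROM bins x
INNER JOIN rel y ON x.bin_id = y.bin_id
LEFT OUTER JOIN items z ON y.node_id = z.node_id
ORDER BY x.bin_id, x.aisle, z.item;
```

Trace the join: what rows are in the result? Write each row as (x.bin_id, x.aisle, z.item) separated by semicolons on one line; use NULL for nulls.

Joins associate left-to-right: bins INNER JOIN rel on bin_id gives 3 intermediate row(s).
Then LEFT JOIN `items z` on node_id: each of those 3 rows is kept; rows whose y.node_id has no match in z get NULL for z's columns.

(4, G, Bolt); (12, A, Gear); (12, A, Gear)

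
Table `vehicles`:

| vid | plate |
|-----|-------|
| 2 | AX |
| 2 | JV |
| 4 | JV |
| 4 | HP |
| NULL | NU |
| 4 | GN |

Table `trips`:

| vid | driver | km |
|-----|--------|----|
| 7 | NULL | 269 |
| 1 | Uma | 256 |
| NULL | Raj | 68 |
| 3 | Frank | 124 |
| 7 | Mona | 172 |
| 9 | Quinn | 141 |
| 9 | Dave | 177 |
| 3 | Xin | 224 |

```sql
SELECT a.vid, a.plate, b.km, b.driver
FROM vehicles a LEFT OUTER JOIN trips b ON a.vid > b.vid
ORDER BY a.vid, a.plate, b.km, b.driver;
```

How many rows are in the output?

LEFT JOIN keeps every row from `vehicles`; unmatched rows get NULL for `trips`'s columns.
Matching on a.vid > b.vid. A NULL in a compared column never satisfies the condition.
- vid=2: 1 matching b row(s), so 1 row(s) emitted.
- vid=2: 1 matching b row(s), so 1 row(s) emitted.
- vid=4: 3 matching b row(s), so 3 row(s) emitted.
- vid=4: 3 matching b row(s), so 3 row(s) emitted.
- vid=NULL: no b row matches, row kept with b columns NULL.
- vid=4: 3 matching b row(s), so 3 row(s) emitted.
Total: 11 matched + 1 padded = 12 rows.

12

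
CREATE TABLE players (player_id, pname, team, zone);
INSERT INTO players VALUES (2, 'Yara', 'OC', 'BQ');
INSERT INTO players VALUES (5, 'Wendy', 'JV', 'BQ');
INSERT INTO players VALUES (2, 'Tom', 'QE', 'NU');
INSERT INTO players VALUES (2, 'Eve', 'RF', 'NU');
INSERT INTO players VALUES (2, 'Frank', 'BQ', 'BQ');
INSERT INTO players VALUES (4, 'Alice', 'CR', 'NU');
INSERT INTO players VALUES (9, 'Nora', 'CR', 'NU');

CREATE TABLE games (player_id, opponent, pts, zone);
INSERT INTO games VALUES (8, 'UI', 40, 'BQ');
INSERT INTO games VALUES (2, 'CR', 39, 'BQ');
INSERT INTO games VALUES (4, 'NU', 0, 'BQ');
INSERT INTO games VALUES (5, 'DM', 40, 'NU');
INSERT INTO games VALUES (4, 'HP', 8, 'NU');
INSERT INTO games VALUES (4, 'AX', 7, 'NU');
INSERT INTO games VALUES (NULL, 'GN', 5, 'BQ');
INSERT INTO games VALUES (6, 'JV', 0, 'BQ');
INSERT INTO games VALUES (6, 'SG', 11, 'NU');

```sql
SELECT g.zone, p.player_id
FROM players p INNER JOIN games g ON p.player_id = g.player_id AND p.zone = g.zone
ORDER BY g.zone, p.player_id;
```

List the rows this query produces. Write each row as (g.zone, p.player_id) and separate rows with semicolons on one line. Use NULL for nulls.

(BQ, 2); (BQ, 2); (NU, 4); (NU, 4)

INNER JOIN keeps only pairs where the ON condition holds.
Matching on p.player_id = g.player_id AND p.zone = g.zone. A NULL in a compared column never satisfies the condition.
Matched pairs: 4.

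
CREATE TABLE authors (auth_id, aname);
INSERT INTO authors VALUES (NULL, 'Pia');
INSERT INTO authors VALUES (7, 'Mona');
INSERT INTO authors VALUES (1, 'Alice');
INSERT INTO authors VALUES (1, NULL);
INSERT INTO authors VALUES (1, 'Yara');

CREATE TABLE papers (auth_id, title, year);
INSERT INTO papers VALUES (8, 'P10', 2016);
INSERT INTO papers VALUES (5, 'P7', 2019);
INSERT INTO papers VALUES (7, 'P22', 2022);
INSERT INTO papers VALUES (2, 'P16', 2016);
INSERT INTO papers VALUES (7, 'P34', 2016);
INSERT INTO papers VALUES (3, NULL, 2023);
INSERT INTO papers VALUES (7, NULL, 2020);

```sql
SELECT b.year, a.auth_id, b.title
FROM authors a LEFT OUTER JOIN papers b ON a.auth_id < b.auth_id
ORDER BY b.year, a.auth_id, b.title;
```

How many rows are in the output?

LEFT JOIN keeps every row from `authors`; unmatched rows get NULL for `papers`'s columns.
Matching on a.auth_id < b.auth_id. A NULL in a compared column never satisfies the condition.
Matched pairs: 22; unmatched a rows kept: 1.
Total: 22 matched + 1 padded = 23 rows.

23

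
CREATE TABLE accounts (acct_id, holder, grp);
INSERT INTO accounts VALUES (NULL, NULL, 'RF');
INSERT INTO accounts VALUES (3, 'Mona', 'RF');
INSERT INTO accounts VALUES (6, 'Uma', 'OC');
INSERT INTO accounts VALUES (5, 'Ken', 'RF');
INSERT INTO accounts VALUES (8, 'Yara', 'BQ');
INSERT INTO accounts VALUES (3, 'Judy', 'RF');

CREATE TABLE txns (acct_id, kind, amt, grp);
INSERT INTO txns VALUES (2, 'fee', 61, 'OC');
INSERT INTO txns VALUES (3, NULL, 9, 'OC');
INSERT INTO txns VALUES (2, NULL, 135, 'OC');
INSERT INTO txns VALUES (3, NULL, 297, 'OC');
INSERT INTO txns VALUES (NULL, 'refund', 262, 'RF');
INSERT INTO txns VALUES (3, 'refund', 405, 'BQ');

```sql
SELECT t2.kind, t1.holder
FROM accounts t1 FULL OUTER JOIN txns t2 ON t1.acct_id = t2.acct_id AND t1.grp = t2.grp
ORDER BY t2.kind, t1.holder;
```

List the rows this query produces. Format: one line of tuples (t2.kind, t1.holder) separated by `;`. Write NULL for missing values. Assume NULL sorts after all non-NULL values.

FULL OUTER JOIN keeps every row from both sides; unmatched rows get NULL for the other side's columns.
Matching on t1.acct_id = t2.acct_id AND t1.grp = t2.grp. A NULL in a compared column never satisfies the condition.
Matched pairs: 0; unmatched t1 rows kept: 6; unmatched t2 rows kept: 6.

(fee, NULL); (refund, NULL); (refund, NULL); (NULL, Judy); (NULL, Ken); (NULL, Mona); (NULL, Uma); (NULL, Yara); (NULL, NULL); (NULL, NULL); (NULL, NULL); (NULL, NULL)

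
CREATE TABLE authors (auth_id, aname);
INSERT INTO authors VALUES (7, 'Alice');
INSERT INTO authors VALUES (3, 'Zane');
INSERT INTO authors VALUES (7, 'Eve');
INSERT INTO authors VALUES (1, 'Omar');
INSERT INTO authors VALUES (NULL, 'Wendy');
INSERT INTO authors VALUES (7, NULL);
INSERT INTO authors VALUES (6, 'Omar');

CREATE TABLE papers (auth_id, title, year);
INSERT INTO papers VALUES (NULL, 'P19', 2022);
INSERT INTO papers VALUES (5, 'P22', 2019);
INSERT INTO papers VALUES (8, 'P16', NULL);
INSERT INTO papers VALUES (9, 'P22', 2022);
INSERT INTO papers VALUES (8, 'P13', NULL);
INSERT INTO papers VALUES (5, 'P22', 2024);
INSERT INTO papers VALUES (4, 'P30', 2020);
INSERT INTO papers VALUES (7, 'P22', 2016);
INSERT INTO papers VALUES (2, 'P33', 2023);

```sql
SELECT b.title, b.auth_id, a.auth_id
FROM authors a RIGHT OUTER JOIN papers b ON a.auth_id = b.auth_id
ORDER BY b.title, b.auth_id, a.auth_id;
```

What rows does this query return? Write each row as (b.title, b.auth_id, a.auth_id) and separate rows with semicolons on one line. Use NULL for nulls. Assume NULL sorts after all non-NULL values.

(P13, 8, NULL); (P16, 8, NULL); (P19, NULL, NULL); (P22, 5, NULL); (P22, 5, NULL); (P22, 7, 7); (P22, 7, 7); (P22, 7, 7); (P22, 9, NULL); (P30, 4, NULL); (P33, 2, NULL)

RIGHT JOIN keeps every row from `papers`; unmatched rows get NULL for `authors`'s columns.
Matching on a.auth_id = b.auth_id. A NULL in a compared column never satisfies the condition.
Matched pairs: 3; unmatched b rows kept: 8.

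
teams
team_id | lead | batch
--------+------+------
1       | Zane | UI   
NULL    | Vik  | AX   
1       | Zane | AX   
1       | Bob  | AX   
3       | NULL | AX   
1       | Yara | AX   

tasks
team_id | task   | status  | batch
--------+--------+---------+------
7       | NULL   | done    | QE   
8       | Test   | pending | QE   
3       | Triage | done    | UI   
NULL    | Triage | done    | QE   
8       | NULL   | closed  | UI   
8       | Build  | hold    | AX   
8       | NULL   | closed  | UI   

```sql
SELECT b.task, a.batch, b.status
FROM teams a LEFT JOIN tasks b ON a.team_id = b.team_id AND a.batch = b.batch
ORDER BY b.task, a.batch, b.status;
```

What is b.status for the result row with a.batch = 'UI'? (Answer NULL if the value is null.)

NULL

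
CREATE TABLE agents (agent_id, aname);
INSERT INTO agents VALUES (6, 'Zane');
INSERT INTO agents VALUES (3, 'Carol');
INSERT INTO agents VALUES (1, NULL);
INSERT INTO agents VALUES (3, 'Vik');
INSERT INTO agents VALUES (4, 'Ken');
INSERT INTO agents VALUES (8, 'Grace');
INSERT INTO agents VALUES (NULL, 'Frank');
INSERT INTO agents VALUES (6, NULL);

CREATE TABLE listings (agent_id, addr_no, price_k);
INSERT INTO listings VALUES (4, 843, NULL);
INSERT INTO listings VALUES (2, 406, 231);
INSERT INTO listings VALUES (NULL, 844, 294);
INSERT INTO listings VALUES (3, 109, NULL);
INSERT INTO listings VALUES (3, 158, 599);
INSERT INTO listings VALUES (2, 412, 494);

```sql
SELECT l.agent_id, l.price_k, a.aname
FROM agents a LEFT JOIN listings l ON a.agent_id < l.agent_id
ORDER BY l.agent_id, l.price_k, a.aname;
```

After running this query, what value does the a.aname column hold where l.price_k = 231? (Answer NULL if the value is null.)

LEFT JOIN keeps every row from `agents`; unmatched rows get NULL for `listings`'s columns.
Matching on a.agent_id < l.agent_id. A NULL in a compared column never satisfies the condition.
Matched pairs: 7; unmatched a rows kept: 5.

NULL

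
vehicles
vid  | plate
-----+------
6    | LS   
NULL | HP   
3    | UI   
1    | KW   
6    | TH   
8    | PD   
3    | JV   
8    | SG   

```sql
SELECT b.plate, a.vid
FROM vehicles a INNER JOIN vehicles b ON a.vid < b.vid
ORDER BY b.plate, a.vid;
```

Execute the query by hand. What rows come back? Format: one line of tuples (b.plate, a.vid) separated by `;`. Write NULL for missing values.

(JV, 1); (LS, 1); (LS, 3); (LS, 3); (PD, 1); (PD, 3); (PD, 3); (PD, 6); (PD, 6); (SG, 1); (SG, 3); (SG, 3); (SG, 6); (SG, 6); (TH, 1); (TH, 3); (TH, 3); (UI, 1)

INNER JOIN keeps only pairs where the ON condition holds.
Matching on a.vid < b.vid. A NULL in a compared column never satisfies the condition.
- a (vid=6) pairs with 2 row(s) of b.
- a (vid=NULL) has no partner → excluded.
- a (vid=3) pairs with 4 row(s) of b.
- a (vid=1) pairs with 6 row(s) of b.
- a (vid=6) pairs with 2 row(s) of b.
- a (vid=8) has no partner → excluded.
- a (vid=3) pairs with 4 row(s) of b.
- a (vid=8) has no partner → excluded.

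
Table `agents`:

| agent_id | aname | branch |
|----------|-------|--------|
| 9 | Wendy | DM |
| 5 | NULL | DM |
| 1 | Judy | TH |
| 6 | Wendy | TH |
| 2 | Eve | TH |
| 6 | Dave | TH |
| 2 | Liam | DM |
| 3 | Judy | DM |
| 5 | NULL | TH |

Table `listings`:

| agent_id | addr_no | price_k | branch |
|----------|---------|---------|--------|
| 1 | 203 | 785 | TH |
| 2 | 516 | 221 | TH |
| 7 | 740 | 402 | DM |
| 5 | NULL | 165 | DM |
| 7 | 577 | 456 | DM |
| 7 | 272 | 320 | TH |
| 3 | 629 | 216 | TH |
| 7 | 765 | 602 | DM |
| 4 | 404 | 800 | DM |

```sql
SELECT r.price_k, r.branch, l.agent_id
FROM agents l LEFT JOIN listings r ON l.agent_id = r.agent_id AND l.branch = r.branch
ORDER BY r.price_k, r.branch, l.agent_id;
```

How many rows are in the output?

LEFT JOIN keeps every row from `agents`; unmatched rows get NULL for `listings`'s columns.
Matching on l.agent_id = r.agent_id AND l.branch = r.branch.
- agent_id=9, branch=DM: no r row matches, row kept with r columns NULL.
- agent_id=5, branch=DM: 1 matching r row(s), so 1 row(s) emitted.
- agent_id=1, branch=TH: 1 matching r row(s), so 1 row(s) emitted.
- agent_id=6, branch=TH: no r row matches, row kept with r columns NULL.
- agent_id=2, branch=TH: 1 matching r row(s), so 1 row(s) emitted.
- agent_id=6, branch=TH: no r row matches, row kept with r columns NULL.
- agent_id=2, branch=DM: no r row matches, row kept with r columns NULL.
- agent_id=3, branch=DM: no r row matches, row kept with r columns NULL.
- agent_id=5, branch=TH: no r row matches, row kept with r columns NULL.
Total: 3 matched + 6 padded = 9 rows.

9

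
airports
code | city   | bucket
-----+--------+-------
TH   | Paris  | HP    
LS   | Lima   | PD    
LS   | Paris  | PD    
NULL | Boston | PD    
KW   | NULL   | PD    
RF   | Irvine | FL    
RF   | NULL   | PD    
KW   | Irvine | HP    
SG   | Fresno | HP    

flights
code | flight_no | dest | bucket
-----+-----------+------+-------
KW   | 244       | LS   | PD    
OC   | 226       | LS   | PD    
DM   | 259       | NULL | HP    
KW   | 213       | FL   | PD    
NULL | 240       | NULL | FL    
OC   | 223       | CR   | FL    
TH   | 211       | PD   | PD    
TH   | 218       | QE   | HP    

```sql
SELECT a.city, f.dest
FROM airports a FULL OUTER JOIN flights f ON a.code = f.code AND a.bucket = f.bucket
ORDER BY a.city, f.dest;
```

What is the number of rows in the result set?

FULL OUTER JOIN keeps every row from both sides; unmatched rows get NULL for the other side's columns.
Matching on a.code = f.code AND a.bucket = f.bucket. A NULL in a compared column never satisfies the condition.
- a row (code=TH, bucket=HP): matches 1 f row(s) → 1 output row(s).
- a row (code=LS, bucket=PD): no match → kept, f columns NULL.
- a row (code=LS, bucket=PD): no match → kept, f columns NULL.
- a row (code=NULL, bucket=PD): no match → kept, f columns NULL.
- a row (code=KW, bucket=PD): matches 2 f row(s) → 2 output row(s).
- a row (code=RF, bucket=FL): no match → kept, f columns NULL.
- a row (code=RF, bucket=PD): no match → kept, f columns NULL.
- a row (code=KW, bucket=HP): no match → kept, f columns NULL.
- a row (code=SG, bucket=HP): no match → kept, f columns NULL.
- plus 5 unmatched f row(s), each kept with NULL a columns.
Total: 3 matched + 12 padded = 15 rows.

15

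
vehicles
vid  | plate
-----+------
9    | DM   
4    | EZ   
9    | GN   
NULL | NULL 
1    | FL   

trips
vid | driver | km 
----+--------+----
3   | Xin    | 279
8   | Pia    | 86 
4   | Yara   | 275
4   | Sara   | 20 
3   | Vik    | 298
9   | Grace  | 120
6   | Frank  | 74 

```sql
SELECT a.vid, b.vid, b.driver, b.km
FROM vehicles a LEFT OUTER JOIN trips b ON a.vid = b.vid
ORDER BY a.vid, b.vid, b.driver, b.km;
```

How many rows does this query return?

LEFT JOIN keeps every row from `vehicles`; unmatched rows get NULL for `trips`'s columns.
Matching on a.vid = b.vid. A NULL in a compared column never satisfies the condition.
Matched pairs: 4; unmatched a rows kept: 2.
Total: 4 matched + 2 padded = 6 rows.

6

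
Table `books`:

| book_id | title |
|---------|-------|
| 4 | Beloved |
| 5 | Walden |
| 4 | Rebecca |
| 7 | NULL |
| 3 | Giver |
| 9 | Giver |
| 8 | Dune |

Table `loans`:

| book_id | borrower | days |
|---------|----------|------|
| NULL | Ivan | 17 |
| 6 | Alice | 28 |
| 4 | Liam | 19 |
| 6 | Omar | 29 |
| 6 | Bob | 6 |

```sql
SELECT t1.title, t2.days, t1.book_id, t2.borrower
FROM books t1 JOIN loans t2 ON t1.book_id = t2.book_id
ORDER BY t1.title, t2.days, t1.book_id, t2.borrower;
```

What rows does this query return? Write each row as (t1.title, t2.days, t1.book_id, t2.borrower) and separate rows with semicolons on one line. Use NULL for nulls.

(Beloved, 19, 4, Liam); (Rebecca, 19, 4, Liam)

INNER JOIN keeps only pairs where the ON condition holds.
Matching on t1.book_id = t2.book_id. A NULL in a compared column never satisfies the condition.
- book_id=4: 1 matching t2 row(s), so 1 row(s) emitted.
- book_id=5: no matching t2 row, dropped.
- book_id=4: 1 matching t2 row(s), so 1 row(s) emitted.
- book_id=7: no matching t2 row, dropped.
- book_id=3: no matching t2 row, dropped.
- book_id=9: no matching t2 row, dropped.
- book_id=8: no matching t2 row, dropped.
After projecting and ordering:
t1.title | t2.days | t1.book_id | t2.borrower
Beloved | 19 | 4 | Liam
Rebecca | 19 | 4 | Liam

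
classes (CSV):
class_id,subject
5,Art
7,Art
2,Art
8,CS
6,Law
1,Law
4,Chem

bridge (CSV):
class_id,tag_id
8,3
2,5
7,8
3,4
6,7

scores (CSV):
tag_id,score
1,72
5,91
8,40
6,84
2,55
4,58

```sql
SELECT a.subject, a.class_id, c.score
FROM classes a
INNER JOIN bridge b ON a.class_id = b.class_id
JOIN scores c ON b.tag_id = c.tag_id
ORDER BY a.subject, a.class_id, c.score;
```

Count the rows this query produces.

Joins associate left-to-right: classes INNER JOIN bridge on class_id gives 4 intermediate row(s).
Then INNER JOIN `scores c` on tag_id: keep only rows whose b.tag_id appears in c.
Result: 2 row(s).

2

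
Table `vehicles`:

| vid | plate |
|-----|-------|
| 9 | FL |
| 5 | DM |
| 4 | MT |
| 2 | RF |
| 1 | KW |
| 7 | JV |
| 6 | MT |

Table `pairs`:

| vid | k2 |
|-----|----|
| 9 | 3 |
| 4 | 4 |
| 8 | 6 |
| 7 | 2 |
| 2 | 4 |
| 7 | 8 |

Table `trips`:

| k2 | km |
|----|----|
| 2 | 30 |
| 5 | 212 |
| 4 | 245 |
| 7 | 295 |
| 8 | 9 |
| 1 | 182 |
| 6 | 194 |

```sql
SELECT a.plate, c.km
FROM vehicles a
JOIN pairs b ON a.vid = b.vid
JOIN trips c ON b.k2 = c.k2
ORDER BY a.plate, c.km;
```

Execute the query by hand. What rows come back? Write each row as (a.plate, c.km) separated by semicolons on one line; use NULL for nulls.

Evaluate left to right. First `vehicles a INNER JOIN pairs b` on vid: 5 row(s).
Then INNER JOIN `trips c` on k2: keep only rows whose b.k2 appears in c.

(JV, 9); (JV, 30); (MT, 245); (RF, 245)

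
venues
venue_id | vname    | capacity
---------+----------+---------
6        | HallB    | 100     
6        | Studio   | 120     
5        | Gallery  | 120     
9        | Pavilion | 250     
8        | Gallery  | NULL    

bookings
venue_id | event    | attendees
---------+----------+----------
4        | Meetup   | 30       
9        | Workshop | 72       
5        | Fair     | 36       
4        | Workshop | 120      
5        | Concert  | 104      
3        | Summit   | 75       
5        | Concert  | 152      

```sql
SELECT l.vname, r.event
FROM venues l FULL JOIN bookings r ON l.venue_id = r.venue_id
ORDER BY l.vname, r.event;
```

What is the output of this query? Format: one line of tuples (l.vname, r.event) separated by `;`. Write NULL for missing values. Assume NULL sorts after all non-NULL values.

(Gallery, Concert); (Gallery, Concert); (Gallery, Fair); (Gallery, NULL); (HallB, NULL); (Pavilion, Workshop); (Studio, NULL); (NULL, Meetup); (NULL, Summit); (NULL, Workshop)

FULL OUTER JOIN keeps every row from both sides; unmatched rows get NULL for the other side's columns.
Matching on l.venue_id = r.venue_id.
- l[0] venue_id=6 → no match; kept with NULLs on the r side.
- l[1] venue_id=6 → no match; kept with NULLs on the r side.
- l[2] venue_id=5 → 3 match(es) in r → 3 row(s).
- l[3] venue_id=9 → 1 match(es) in r → 1 row(s).
- l[4] venue_id=8 → no match; kept with NULLs on the r side.
- plus 3 unmatched r row(s), each kept with NULL l columns.
After projecting and ordering:
l.vname | r.event
Gallery | Concert
Gallery | Concert
Gallery | Fair
Gallery | NULL
HallB | NULL
Pavilion | Workshop
Studio | NULL
NULL | Meetup
NULL | Summit
NULL | Workshop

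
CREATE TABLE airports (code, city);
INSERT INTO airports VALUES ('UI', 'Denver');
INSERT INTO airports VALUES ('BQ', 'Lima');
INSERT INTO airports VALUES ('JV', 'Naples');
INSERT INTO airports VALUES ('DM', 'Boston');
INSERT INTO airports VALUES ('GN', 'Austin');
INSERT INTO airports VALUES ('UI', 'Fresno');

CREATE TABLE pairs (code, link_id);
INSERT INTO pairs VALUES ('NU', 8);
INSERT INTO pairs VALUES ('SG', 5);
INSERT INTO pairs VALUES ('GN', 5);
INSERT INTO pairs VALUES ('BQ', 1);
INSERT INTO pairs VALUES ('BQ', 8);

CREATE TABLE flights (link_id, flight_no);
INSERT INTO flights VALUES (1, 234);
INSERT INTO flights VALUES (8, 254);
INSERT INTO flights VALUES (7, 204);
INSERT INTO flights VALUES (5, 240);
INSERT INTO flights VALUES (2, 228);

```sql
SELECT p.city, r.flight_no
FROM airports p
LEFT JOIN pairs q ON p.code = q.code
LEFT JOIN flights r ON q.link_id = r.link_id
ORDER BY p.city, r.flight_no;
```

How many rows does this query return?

Step 1 — p LEFT JOIN q on code → 7 row(s).
Then LEFT JOIN `flights r` on link_id: each of those 7 rows is kept; rows whose q.link_id has no match in r get NULL for r's columns.
Result: 7 row(s).

7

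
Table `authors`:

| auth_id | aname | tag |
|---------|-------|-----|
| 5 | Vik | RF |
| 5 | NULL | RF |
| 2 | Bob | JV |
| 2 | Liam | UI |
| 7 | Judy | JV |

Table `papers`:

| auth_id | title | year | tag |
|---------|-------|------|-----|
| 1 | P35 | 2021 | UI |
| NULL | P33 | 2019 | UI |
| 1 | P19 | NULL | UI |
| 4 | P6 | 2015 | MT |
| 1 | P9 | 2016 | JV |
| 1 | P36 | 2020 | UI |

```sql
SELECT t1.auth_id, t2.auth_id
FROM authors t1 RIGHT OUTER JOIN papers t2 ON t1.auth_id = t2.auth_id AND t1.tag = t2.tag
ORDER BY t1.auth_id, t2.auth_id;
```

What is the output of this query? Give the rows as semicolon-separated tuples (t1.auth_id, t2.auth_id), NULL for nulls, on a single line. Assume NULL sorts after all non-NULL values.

(NULL, 1); (NULL, 1); (NULL, 1); (NULL, 1); (NULL, 4); (NULL, NULL)

RIGHT JOIN keeps every row from `papers`; unmatched rows get NULL for `authors`'s columns.
Matching on t1.auth_id = t2.auth_id AND t1.tag = t2.tag. A NULL in a compared column never satisfies the condition.
Matched pairs: 0; unmatched t2 rows kept: 6.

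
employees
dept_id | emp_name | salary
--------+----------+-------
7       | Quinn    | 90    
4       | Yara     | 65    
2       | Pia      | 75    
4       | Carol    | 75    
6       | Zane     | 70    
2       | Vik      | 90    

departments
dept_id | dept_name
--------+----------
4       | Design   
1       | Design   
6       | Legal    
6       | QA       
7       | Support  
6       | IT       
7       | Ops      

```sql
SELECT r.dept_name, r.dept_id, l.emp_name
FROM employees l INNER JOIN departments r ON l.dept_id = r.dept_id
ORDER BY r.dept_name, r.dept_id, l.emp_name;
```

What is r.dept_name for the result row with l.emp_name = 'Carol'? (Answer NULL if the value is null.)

Design

INNER JOIN keeps only pairs where the ON condition holds.
Matching on l.dept_id = r.dept_id.
Matched pairs: 7.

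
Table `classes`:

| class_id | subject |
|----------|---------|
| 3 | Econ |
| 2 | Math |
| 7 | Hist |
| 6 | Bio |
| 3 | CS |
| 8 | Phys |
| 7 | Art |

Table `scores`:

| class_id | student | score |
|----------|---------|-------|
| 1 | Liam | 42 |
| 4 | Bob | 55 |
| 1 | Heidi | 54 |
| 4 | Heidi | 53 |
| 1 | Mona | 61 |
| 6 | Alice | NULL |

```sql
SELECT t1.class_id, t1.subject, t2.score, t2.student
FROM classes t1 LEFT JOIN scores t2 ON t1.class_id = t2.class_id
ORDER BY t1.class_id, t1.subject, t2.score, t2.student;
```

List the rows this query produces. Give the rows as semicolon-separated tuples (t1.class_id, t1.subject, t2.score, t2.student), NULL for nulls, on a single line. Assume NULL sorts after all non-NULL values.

(2, Math, NULL, NULL); (3, CS, NULL, NULL); (3, Econ, NULL, NULL); (6, Bio, NULL, Alice); (7, Art, NULL, NULL); (7, Hist, NULL, NULL); (8, Phys, NULL, NULL)

LEFT JOIN keeps every row from `classes`; unmatched rows get NULL for `scores`'s columns.
Matching on t1.class_id = t2.class_id.
- class_id=3: no t2 row matches, row kept with t2 columns NULL.
- class_id=2: no t2 row matches, row kept with t2 columns NULL.
- class_id=7: no t2 row matches, row kept with t2 columns NULL.
- class_id=6: 1 matching t2 row(s), so 1 row(s) emitted.
- class_id=3: no t2 row matches, row kept with t2 columns NULL.
- class_id=8: no t2 row matches, row kept with t2 columns NULL.
- class_id=7: no t2 row matches, row kept with t2 columns NULL.
After projecting and ordering:
t1.class_id | t1.subject | t2.score | t2.student
2 | Math | NULL | NULL
3 | CS | NULL | NULL
3 | Econ | NULL | NULL
6 | Bio | NULL | Alice
7 | Art | NULL | NULL
7 | Hist | NULL | NULL
8 | Phys | NULL | NULL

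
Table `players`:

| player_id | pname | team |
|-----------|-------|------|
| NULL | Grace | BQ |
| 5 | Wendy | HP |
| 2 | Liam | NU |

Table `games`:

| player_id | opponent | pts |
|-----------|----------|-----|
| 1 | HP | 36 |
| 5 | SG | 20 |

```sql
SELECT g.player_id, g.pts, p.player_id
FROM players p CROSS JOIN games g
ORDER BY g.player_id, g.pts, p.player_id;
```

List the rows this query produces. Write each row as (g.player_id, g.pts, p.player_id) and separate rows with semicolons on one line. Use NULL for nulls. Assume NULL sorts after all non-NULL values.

(1, 36, 2); (1, 36, 5); (1, 36, NULL); (5, 20, 2); (5, 20, 5); (5, 20, NULL)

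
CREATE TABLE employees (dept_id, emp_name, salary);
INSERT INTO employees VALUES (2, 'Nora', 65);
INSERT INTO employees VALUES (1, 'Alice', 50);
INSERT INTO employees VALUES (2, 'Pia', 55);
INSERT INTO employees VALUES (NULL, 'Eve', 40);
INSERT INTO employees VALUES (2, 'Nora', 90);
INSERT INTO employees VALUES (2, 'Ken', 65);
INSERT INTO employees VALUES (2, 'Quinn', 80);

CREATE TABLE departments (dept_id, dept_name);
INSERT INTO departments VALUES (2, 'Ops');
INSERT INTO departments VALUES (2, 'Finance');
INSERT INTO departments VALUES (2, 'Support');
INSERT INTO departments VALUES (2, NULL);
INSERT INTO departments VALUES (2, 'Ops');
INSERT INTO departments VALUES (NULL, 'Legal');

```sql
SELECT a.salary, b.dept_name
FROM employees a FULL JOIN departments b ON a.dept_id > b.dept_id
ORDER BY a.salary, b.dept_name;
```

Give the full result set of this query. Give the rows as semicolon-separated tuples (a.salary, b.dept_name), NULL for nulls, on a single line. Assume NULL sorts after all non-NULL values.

(40, NULL); (50, NULL); (55, NULL); (65, NULL); (65, NULL); (80, NULL); (90, NULL); (NULL, Finance); (NULL, Legal); (NULL, Ops); (NULL, Ops); (NULL, Support); (NULL, NULL)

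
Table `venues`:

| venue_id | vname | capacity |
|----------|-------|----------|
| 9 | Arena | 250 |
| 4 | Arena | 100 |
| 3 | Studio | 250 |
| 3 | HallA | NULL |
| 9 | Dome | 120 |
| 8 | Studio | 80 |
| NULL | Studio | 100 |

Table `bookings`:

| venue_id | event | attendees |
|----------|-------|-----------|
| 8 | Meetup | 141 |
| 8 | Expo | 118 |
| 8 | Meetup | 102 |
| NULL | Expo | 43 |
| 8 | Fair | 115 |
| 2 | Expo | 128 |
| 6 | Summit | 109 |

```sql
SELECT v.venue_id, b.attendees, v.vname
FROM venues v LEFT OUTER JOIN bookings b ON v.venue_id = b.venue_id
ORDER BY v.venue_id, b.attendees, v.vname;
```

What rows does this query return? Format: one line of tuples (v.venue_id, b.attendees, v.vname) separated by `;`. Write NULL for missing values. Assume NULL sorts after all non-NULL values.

(3, NULL, HallA); (3, NULL, Studio); (4, NULL, Arena); (8, 102, Studio); (8, 115, Studio); (8, 118, Studio); (8, 141, Studio); (9, NULL, Arena); (9, NULL, Dome); (NULL, NULL, Studio)

LEFT JOIN keeps every row from `venues`; unmatched rows get NULL for `bookings`'s columns.
Matching on v.venue_id = b.venue_id. A NULL in a compared column never satisfies the condition.
- venue_id=9: no b row matches, row kept with b columns NULL.
- venue_id=4: no b row matches, row kept with b columns NULL.
- venue_id=3: no b row matches, row kept with b columns NULL.
- venue_id=3: no b row matches, row kept with b columns NULL.
- venue_id=9: no b row matches, row kept with b columns NULL.
- venue_id=8: 4 matching b row(s), so 4 row(s) emitted.
- venue_id=NULL: no b row matches, row kept with b columns NULL.
After projecting and ordering:
v.venue_id | b.attendees | v.vname
3 | NULL | HallA
3 | NULL | Studio
4 | NULL | Arena
8 | 102 | Studio
8 | 115 | Studio
8 | 118 | Studio
8 | 141 | Studio
9 | NULL | Arena
9 | NULL | Dome
NULL | NULL | Studio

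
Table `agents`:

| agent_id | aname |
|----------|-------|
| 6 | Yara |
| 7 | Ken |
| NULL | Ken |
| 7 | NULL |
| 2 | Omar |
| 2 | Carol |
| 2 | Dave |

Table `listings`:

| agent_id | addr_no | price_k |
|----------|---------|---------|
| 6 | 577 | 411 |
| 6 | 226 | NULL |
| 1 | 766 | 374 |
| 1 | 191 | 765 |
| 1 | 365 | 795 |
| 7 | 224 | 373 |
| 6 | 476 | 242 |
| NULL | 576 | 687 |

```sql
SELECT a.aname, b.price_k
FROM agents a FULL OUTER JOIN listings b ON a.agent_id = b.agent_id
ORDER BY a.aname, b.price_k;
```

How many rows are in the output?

FULL OUTER JOIN keeps every row from both sides; unmatched rows get NULL for the other side's columns.
Matching on a.agent_id = b.agent_id. A NULL in a compared column never satisfies the condition.
- agent_id=6: 3 matching b row(s), so 3 row(s) emitted.
- agent_id=7: 1 matching b row(s), so 1 row(s) emitted.
- agent_id=NULL: no b row matches, row kept with b columns NULL.
- agent_id=7: 1 matching b row(s), so 1 row(s) emitted.
- agent_id=2: no b row matches, row kept with b columns NULL.
- agent_id=2: no b row matches, row kept with b columns NULL.
- agent_id=2: no b row matches, row kept with b columns NULL.
- 4 row(s) from b found no a partner → padded with NULL.
Total: 5 matched + 8 padded = 13 rows.

13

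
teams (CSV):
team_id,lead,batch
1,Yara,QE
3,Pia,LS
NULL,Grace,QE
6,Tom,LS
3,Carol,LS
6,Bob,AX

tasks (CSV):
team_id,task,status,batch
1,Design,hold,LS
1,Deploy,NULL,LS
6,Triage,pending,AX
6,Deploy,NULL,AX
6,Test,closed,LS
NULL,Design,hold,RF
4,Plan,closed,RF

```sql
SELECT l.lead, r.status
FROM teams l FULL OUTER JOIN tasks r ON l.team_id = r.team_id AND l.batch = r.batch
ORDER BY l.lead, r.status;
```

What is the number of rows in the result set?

FULL OUTER JOIN keeps every row from both sides; unmatched rows get NULL for the other side's columns.
Matching on l.team_id = r.team_id AND l.batch = r.batch. A NULL in a compared column never satisfies the condition.
Matched pairs: 3; unmatched l rows kept: 4; unmatched r rows kept: 4.
Total: 3 matched + 8 padded = 11 rows.

11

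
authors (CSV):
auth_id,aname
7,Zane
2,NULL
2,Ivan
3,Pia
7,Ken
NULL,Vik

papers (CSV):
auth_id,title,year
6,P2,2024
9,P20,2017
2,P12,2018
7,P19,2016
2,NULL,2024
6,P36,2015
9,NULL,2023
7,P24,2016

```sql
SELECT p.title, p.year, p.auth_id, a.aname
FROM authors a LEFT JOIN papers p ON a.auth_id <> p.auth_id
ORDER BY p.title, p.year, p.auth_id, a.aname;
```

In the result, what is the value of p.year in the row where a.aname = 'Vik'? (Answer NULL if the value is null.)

LEFT JOIN keeps every row from `authors`; unmatched rows get NULL for `papers`'s columns.
Matching on a.auth_id <> p.auth_id. A NULL in a compared column never satisfies the condition.
- a row (auth_id=7): matches 6 p row(s) → 6 output row(s).
- a row (auth_id=2): matches 6 p row(s) → 6 output row(s).
- a row (auth_id=2): matches 6 p row(s) → 6 output row(s).
- a row (auth_id=3): matches 8 p row(s) → 8 output row(s).
- a row (auth_id=7): matches 6 p row(s) → 6 output row(s).
- a row (auth_id=NULL): no match → kept, p columns NULL.

NULL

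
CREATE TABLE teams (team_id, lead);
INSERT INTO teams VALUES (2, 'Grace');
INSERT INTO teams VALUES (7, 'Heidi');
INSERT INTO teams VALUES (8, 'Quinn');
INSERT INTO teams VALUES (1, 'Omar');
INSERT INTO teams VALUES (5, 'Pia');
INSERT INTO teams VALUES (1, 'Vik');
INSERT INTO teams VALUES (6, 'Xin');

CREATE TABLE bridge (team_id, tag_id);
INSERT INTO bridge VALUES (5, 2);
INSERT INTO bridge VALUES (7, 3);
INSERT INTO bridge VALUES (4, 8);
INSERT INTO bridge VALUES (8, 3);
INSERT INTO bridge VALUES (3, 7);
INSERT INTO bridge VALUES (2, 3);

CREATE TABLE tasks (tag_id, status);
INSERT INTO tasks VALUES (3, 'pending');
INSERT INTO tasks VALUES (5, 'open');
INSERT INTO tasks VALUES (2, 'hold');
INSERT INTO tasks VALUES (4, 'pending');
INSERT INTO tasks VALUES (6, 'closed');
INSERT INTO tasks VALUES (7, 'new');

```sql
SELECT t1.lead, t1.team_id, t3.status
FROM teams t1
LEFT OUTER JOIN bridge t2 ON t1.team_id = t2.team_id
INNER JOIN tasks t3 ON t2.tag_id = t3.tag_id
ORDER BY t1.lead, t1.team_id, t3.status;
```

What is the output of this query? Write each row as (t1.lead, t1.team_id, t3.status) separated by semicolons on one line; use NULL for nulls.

(Grace, 2, pending); (Heidi, 7, pending); (Pia, 5, hold); (Quinn, 8, pending)

Step 1 — t1 LEFT JOIN t2 on team_id → 7 row(s).
Then INNER JOIN `tasks t3` on tag_id: keep only rows whose t2.tag_id appears in t3.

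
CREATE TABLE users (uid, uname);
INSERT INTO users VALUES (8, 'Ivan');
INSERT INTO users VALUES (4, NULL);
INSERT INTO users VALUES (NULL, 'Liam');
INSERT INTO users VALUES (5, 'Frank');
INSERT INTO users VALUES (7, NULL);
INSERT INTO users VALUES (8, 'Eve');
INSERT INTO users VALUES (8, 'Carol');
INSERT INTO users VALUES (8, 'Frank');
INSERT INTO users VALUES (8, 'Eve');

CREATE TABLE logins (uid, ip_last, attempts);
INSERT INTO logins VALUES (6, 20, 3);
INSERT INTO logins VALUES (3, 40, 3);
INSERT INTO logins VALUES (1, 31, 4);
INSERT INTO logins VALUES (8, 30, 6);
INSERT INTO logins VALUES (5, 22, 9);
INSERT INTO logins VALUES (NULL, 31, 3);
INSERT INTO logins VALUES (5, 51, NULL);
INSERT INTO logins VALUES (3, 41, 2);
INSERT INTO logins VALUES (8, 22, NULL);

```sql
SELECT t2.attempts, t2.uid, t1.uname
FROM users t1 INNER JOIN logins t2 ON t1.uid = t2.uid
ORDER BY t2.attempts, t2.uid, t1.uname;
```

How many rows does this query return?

12

INNER JOIN keeps only pairs where the ON condition holds.
Matching on t1.uid = t2.uid. A NULL in a compared column never satisfies the condition.
- t1[0] uid=8 → 2 match(es) in t2 → 2 row(s).
- t1[1] uid=4 → no match; dropped.
- t1[2] uid=NULL → no match; dropped.
- t1[3] uid=5 → 2 match(es) in t2 → 2 row(s).
- t1[4] uid=7 → no match; dropped.
- t1[5] uid=8 → 2 match(es) in t2 → 2 row(s).
- t1[6] uid=8 → 2 match(es) in t2 → 2 row(s).
- t1[7] uid=8 → 2 match(es) in t2 → 2 row(s).
- t1[8] uid=8 → 2 match(es) in t2 → 2 row(s).
Total: 12 rows.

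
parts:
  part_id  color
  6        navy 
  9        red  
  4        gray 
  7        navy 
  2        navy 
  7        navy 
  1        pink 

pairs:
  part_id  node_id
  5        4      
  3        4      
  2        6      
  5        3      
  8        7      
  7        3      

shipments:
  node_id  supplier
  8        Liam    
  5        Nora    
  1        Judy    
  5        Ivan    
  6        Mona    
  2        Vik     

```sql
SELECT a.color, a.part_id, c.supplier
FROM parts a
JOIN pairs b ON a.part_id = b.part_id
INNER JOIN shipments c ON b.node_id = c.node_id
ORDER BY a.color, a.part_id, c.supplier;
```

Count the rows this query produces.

1

Evaluate left to right. First `parts a INNER JOIN pairs b` on part_id: 3 row(s).
Then INNER JOIN `shipments c` on node_id: keep only rows whose b.node_id appears in c.
Result: 1 row(s).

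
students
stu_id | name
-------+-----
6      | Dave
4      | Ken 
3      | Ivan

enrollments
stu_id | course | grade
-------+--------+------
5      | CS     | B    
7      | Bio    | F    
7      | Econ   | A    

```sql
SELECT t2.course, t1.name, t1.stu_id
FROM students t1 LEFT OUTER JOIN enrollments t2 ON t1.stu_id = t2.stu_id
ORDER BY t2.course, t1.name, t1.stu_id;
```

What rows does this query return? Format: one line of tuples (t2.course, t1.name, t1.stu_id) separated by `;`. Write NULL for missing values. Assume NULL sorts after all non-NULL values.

(NULL, Dave, 6); (NULL, Ivan, 3); (NULL, Ken, 4)

LEFT JOIN keeps every row from `students`; unmatched rows get NULL for `enrollments`'s columns.
Matching on t1.stu_id = t2.stu_id.
- t1 (stu_id=6) has no partner → padded with NULL.
- t1 (stu_id=4) has no partner → padded with NULL.
- t1 (stu_id=3) has no partner → padded with NULL.
After projecting and ordering:
t2.course | t1.name | t1.stu_id
NULL | Dave | 6
NULL | Ivan | 3
NULL | Ken | 4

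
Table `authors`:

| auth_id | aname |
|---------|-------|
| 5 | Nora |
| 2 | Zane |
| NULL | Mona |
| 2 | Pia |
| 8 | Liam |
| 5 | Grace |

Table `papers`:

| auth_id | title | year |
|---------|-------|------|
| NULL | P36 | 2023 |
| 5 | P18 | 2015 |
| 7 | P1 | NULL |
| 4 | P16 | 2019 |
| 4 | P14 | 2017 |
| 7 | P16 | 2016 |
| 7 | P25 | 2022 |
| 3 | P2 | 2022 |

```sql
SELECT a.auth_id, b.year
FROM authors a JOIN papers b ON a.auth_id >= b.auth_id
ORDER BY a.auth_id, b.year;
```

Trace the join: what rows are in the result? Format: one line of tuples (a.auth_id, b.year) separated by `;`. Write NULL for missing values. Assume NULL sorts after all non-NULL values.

INNER JOIN keeps only pairs where the ON condition holds.
Matching on a.auth_id >= b.auth_id. A NULL in a compared column never satisfies the condition.
Matched pairs: 15.

(5, 2015); (5, 2015); (5, 2017); (5, 2017); (5, 2019); (5, 2019); (5, 2022); (5, 2022); (8, 2015); (8, 2016); (8, 2017); (8, 2019); (8, 2022); (8, 2022); (8, NULL)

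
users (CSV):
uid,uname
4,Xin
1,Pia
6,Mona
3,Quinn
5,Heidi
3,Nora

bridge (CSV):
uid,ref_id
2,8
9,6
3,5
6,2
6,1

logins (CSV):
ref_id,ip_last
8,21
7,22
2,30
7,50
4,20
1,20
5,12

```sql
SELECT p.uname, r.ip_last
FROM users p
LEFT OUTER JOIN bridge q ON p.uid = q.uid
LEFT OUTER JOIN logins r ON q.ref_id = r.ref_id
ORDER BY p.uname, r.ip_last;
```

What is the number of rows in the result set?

Joins associate left-to-right: users LEFT JOIN bridge on uid gives 7 intermediate row(s).
Then LEFT JOIN `logins r` on ref_id: each of those 7 rows is kept; rows whose q.ref_id has no match in r get NULL for r's columns.
Result: 7 row(s).

7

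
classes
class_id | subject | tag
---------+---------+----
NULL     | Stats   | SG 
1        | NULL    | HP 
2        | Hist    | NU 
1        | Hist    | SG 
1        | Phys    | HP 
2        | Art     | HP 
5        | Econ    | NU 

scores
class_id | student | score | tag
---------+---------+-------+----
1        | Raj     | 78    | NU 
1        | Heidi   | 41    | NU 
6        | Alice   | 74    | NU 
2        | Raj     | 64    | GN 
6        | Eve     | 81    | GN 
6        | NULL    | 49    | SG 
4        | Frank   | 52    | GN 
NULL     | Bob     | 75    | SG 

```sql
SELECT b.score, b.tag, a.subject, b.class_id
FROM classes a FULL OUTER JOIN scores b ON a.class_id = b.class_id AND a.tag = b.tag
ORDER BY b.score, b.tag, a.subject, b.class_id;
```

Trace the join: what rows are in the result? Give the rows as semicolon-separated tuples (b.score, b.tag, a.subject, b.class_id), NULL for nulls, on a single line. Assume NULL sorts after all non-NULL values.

FULL OUTER JOIN keeps every row from both sides; unmatched rows get NULL for the other side's columns.
Matching on a.class_id = b.class_id AND a.tag = b.tag. A NULL in a compared column never satisfies the condition.
Matched pairs: 0; unmatched a rows kept: 7; unmatched b rows kept: 8.

(41, NU, NULL, 1); (49, SG, NULL, 6); (52, GN, NULL, 4); (64, GN, NULL, 2); (74, NU, NULL, 6); (75, SG, NULL, NULL); (78, NU, NULL, 1); (81, GN, NULL, 6); (NULL, NULL, Art, NULL); (NULL, NULL, Econ, NULL); (NULL, NULL, Hist, NULL); (NULL, NULL, Hist, NULL); (NULL, NULL, Phys, NULL); (NULL, NULL, Stats, NULL); (NULL, NULL, NULL, NULL)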